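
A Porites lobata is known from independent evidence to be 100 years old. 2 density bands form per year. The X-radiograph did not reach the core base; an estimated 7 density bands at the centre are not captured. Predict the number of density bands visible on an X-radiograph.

193 density bands

100 years at 2 density bands per year gives 100 × 2 = 200 density bands.
200 − 7 missed = 193 density bands expected in the prepared section.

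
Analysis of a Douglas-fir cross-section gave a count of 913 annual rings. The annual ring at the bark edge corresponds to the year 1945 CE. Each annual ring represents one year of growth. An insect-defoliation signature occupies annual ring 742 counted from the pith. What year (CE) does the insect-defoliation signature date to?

1774 CE

The insect-defoliation signature sits at annual ring 742 from the pith, so 913 − 742 = 171 annual rings formed after it.
1945 − 171 = 1774 CE.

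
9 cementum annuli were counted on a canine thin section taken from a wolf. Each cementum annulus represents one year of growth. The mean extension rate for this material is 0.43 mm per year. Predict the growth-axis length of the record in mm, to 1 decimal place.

3.9 mm

The record spans 9 years at 0.43 mm per year.
9 years at 0.43 mm/year gives 0.43 × 9 = 3.9 mm.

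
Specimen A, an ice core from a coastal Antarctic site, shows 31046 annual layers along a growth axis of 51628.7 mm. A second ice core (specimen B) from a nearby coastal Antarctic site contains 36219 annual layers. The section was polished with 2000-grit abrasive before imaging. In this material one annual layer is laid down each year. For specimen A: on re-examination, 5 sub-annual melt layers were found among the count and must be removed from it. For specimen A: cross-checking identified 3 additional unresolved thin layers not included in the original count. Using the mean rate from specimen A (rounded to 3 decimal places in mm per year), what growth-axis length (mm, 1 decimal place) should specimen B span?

Specimen A: correcting the raw count gives 31046 − 5 + 3 = 31044 true annual layers.
A: 51628.7 mm over 31044 years gives 51628.7 / 31044 ≈ 1.663 mm per year.
For B, 1.663 mm/year × 36219 years = 60232.2 mm.

60232.2 mm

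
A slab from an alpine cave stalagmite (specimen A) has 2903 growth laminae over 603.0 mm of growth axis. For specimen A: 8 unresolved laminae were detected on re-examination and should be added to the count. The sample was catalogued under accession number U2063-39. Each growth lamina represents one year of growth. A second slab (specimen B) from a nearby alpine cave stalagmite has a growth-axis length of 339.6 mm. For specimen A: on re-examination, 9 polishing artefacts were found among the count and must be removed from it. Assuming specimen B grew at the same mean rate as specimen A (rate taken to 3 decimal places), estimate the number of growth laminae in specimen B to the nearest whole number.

Specimen A: adjusted count: 2903 − 9 + 8 = 2902 growth laminae.
A: Extension rate ≈ 603.0 / 2902 = 0.208 mm/year.
For B, 339.6 / 0.208 = 1632.69 years ≈ 1633 growth laminae.

1633 growth laminae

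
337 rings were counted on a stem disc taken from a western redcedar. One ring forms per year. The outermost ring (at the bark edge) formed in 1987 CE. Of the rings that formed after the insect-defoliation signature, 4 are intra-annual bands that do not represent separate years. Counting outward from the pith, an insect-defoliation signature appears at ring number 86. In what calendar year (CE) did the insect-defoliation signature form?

Between ring 86 and the bark edge there are 337 − 86 = 251 rings.
Excluding 4 false rings: 251 − 4 = 247.
1987 − 247 = 1740 CE.

1740 CE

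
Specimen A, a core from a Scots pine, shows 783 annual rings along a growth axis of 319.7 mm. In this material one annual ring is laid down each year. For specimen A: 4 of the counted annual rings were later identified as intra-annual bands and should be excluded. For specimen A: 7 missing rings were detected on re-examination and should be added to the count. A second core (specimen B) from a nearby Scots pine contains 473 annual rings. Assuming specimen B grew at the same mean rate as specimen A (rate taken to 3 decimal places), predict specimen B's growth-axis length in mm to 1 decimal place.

192.5 mm

Specimen A: correcting the raw count gives 783 − 4 + 7 = 786 true annual rings.
A: Mean rate = 319.7 mm / 786 years ≈ 0.407 mm/yr.
For B, 0.407 mm/year × 473 years = 192.5 mm.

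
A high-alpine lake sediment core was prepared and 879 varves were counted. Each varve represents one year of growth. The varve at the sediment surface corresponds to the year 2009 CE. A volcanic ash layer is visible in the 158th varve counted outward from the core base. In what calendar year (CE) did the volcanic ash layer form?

1288 CE

The volcanic ash layer sits at varve 158 from the core base, so 879 − 158 = 721 varves formed after it.
Counting back 721 years from 2009 CE places the volcanic ash layer in 2009 − 721 = 1288 CE.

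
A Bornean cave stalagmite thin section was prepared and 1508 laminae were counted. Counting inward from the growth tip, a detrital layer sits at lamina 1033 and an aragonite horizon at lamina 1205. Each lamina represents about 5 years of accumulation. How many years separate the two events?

The two markers are separated by 1205 − 1033 = 172 laminae.
Multiplying by 5 years per lamina: 172 × 5 = 860 years.

860 years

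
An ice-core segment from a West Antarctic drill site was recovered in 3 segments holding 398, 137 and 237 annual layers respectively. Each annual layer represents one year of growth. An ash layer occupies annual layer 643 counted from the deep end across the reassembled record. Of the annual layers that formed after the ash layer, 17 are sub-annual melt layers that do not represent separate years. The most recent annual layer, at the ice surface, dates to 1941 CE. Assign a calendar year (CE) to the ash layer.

1829 CE

Total annual layers = 398 + 137 + 237 = 772.
Between annual layer 643 and the ice surface there are 772 − 643 = 129 annual layers.
129 − 17 false = 112 true annual layers after the ash layer.
The annual layer at the ice surface is 1941 CE, so the ash layer dates to 1941 − 112 = 1829 CE.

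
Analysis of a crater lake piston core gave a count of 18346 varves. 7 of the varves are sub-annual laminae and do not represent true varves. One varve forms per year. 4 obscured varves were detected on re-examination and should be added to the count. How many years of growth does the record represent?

Correcting the raw count gives 18346 − 7 + 4 = 18343 true varves.
With a one-to-one varve periodicity this is 18343 years.

18343 yr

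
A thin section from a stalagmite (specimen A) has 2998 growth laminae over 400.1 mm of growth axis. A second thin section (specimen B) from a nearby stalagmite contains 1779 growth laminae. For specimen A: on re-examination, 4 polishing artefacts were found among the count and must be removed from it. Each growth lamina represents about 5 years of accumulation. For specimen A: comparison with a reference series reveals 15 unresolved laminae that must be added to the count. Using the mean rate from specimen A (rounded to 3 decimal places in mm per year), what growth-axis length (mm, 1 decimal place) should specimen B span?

240.2 mm

Specimen A: adjusted count: 2998 − 4 + 15 = 3009 growth laminae.
Specimen A: 3009 growth laminae at 5 years each span 3009 × 5 = 15045 years.
A: Mean rate = 400.1 mm / 15045 years ≈ 0.027 mm/year.
Specimen B: at 5 years per growth lamina, 1779 × 5 = 8895 years. Length of B = 0.027 × 8895 = 240.2 mm.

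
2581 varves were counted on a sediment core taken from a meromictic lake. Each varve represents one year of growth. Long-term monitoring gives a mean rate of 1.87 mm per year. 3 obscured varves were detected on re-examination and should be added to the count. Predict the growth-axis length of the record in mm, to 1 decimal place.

4832.1 mm

Adjusted count: 2581 + 3 = 2584 varves.
Length ≈ 1.87 × 2584 = 4832.1 mm.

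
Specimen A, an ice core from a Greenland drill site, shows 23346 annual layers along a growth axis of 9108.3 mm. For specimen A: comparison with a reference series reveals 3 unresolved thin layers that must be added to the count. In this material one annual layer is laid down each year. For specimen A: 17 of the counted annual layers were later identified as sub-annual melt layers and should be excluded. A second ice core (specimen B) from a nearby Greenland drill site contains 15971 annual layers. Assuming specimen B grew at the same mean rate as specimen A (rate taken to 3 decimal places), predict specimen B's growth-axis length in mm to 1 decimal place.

Specimen A: correcting the raw count gives 23346 − 17 + 3 = 23332 true annual layers.
A: Extension rate ≈ 9108.3 / 23332 = 0.390 mm/year.
For B, 0.390 mm/year × 15971 years = 6228.7 mm.

6228.7 mm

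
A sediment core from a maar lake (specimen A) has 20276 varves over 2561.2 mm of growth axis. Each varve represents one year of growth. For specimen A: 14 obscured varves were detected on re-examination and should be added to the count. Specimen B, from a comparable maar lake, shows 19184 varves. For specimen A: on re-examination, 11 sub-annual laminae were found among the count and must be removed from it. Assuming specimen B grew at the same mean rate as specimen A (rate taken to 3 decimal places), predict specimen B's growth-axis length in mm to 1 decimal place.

Specimen A: correcting the raw count gives 20276 − 11 + 14 = 20279 true varves.
A: Extension rate ≈ 2561.2 / 20279 = 0.126 mm/yr.
For B, 0.126 mm/year × 19184 years = 2417.2 mm.

2417.2 mm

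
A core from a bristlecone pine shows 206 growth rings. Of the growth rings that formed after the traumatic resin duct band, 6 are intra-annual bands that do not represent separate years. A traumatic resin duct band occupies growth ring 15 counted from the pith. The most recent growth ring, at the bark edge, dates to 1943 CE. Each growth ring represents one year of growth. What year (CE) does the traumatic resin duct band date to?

The traumatic resin duct band sits at growth ring 15 from the pith, so 206 − 15 = 191 growth rings formed after it.
Excluding 6 false growth rings: 191 − 6 = 185.
Counting back 185 years from 1943 CE places the traumatic resin duct band in 1943 − 185 = 1758 CE.

1758 CE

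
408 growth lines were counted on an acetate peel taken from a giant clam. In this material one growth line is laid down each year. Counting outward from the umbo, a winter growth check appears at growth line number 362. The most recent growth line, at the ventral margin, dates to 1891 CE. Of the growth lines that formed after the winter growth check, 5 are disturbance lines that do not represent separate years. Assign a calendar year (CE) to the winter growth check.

The winter growth check sits at growth line 362 from the umbo, so 408 − 362 = 46 growth lines formed after it.
46 − 5 false = 41 true growth lines after the winter growth check.
Counting back 41 years from 1891 CE places the winter growth check in 1891 − 41 = 1850 CE.

1850 CE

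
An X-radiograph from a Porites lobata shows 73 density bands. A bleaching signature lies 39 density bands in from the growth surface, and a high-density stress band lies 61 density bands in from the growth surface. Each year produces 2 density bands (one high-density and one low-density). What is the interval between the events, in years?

Separation: 61 − 39 = 22 density bands.
22 density bands at 2 per year is 22 / 2 = 11 years.

11 yr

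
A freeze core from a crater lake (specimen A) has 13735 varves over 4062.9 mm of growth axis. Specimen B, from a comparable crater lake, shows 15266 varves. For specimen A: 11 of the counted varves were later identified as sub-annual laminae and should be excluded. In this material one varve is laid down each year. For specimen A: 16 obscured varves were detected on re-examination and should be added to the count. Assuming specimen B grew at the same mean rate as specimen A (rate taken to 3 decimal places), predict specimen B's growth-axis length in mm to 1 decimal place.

Specimen A: adjusted count: 13735 − 11 + 16 = 13740 varves.
A: Extension rate ≈ 4062.9 / 13740 = 0.296 mm/year.
Length of B = 0.296 × 15266 = 4518.7 mm.

4518.7 mm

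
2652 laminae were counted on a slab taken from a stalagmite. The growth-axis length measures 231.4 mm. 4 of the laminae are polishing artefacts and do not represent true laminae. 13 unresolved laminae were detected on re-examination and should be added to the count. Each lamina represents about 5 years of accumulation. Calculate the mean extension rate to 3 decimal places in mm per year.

0.017 mm per year

Adjusted count: 2652 − 4 + 13 = 2661 laminae.
Multiplying by 5 years per lamina: 2661 × 5 = 13305 years.
Extension rate ≈ 231.4 / 13305 = 0.017 mm per year.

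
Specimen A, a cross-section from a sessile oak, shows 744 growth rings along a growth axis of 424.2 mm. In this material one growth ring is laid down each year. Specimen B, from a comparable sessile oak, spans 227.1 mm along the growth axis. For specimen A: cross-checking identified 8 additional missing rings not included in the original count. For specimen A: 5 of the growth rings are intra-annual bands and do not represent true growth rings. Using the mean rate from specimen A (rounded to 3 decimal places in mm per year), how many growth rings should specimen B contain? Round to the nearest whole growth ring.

400 growth rings

Specimen A: adjusted count: 744 − 5 + 8 = 747 growth rings.
A: Extension rate ≈ 424.2 / 747 = 0.568 mm per year.
For B, 227.1 / 0.568 = 399.82 years ≈ 400 growth rings.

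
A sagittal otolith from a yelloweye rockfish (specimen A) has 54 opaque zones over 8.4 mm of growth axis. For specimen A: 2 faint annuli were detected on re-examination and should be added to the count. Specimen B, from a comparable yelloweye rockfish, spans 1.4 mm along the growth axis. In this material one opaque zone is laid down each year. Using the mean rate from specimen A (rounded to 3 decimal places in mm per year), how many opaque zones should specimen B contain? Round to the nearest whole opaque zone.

Specimen A: after corrections the count is 54 + 2 = 56 opaque zones.
A: 8.4 mm over 56 years gives 8.4 / 56 ≈ 0.150 mm/year.
Specimen B: 1.4 mm / 0.150 mm per year = 9.33 years ≈ 9 opaque zones.

9 opaque zones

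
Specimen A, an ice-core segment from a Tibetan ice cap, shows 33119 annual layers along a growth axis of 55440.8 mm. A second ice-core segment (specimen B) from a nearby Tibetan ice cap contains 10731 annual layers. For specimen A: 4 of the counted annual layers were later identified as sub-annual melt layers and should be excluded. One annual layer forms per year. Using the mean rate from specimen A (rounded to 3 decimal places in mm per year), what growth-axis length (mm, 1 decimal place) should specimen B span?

17963.7 mm

Specimen A: true annual layer count = 33119 − 4 = 33115.
A: Extension rate ≈ 55440.8 / 33115 = 1.674 mm per year.
Length of B = 1.674 × 10731 = 17963.7 mm.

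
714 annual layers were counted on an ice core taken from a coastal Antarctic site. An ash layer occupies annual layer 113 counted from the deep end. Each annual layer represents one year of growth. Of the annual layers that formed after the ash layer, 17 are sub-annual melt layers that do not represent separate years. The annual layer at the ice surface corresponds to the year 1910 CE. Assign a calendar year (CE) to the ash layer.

1326 CE

714 − 113 = 601 annual layers lie beyond the ash layer toward the ice surface.
601 − 17 false = 584 true annual layers after the ash layer.
The annual layer at the ice surface is 1910 CE, so the ash layer dates to 1910 − 584 = 1326 CE.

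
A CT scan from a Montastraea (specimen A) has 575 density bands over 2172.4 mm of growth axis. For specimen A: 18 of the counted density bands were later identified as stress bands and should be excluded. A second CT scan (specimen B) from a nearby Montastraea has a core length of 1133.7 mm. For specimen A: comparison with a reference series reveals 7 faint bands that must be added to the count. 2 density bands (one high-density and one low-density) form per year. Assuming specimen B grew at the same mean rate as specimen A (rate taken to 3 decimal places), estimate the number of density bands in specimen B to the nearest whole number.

Specimen A: after corrections the count is 575 − 18 + 7 = 564 density bands.
Specimen A: dividing by 2 density bands per year: 564 / 2 = 282 years.
A: 2172.4 mm over 282 years gives 2172.4 / 282 ≈ 7.704 mm/year.
Specimen B: 1133.7 mm / 7.704 mm per year = 147.16 years; at 2 density bands per year that is 147.16 × 2 ≈ 294 density bands.

294 density bands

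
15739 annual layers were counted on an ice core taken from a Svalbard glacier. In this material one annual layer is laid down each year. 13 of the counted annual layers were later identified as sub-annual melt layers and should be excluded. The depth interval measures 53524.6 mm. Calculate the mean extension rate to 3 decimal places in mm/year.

3.404 mm/year

Adjusted count: 15739 − 13 = 15726 annual layers.
Mean rate = 53524.6 mm / 15726 years ≈ 3.404 mm/year.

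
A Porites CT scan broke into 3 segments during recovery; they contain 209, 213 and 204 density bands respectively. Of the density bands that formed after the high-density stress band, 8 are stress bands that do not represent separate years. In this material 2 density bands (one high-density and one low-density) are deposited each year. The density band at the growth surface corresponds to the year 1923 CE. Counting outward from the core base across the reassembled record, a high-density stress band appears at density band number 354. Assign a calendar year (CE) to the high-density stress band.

1791 CE

Total density bands = 209 + 213 + 204 = 626.
Between density band 354 and the growth surface there are 626 − 354 = 272 density bands.
Removing the 8 false density bands leaves 272 − 8 = 264 true density bands beyond the high-density stress band.
With 2 density bands per year, 264 / 2 = 132 years.
Counting back 132 years from 1923 CE places the high-density stress band in 1923 − 132 = 1791 CE.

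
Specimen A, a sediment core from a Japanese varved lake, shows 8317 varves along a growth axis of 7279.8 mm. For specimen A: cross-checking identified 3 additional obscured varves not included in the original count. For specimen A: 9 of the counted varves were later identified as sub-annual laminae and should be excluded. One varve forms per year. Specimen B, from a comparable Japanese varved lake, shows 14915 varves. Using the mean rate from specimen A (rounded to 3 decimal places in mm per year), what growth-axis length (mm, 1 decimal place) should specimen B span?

Specimen A: after corrections the count is 8317 − 9 + 3 = 8311 varves.
A: Mean rate = 7279.8 mm / 8311 years ≈ 0.876 mm per year.
For B, 0.876 mm/year × 14915 years = 13065.5 mm.

13065.5 mm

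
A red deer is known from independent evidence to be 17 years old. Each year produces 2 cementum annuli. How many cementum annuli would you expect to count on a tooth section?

With 2 cementum annuli per year, 17 years would produce 17 × 2 = 34 cementum annuli.
So 34 cementum annuli should be present.

34 cementum annuli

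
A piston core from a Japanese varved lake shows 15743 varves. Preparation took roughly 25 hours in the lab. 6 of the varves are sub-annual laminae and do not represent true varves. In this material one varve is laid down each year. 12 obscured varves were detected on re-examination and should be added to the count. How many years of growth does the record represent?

After corrections the count is 15743 − 6 + 12 = 15749 varves.
One varve per year makes the duration 15749 years.

15749 years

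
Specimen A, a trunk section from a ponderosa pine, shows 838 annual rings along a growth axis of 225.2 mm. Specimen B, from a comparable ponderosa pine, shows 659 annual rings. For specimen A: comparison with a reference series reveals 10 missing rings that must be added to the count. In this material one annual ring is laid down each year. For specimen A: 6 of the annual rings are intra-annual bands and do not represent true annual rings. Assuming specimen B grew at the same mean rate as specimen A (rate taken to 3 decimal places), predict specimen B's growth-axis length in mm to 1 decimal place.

Specimen A: true annual ring count = 838 − 6 + 10 = 842.
A: Extension rate ≈ 225.2 / 842 = 0.267 mm/yr.
B's length ≈ 0.267 × 659 = 176.0 mm.

176.0 mm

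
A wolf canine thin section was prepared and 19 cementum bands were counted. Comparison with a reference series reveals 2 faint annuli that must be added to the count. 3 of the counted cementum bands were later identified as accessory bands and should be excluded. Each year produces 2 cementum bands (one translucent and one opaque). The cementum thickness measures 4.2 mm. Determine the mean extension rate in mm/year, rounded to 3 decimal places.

0.467 mm/year

True cementum band count = 19 − 3 + 2 = 18.
Dividing by 2 cementum bands per year: 18 / 2 = 9 years.
Mean rate = 4.2 mm / 9 years ≈ 0.467 mm/year.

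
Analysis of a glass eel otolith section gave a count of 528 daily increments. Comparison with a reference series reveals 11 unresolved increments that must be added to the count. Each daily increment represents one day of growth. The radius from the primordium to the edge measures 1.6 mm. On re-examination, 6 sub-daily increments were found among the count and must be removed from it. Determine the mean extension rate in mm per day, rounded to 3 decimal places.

0.003 mm per day

Adjusted count: 528 − 6 + 11 = 533 daily increments.
Mean rate = 1.6 mm / 533 days ≈ 0.003 mm per day.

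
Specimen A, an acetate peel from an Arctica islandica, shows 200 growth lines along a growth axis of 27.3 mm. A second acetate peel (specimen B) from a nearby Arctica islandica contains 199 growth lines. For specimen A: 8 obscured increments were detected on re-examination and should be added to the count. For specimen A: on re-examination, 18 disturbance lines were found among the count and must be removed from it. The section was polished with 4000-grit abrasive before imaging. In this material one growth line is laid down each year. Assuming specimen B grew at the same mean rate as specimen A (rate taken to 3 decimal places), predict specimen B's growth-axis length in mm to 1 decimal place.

28.7 mm

Specimen A: true growth line count = 200 − 18 + 8 = 190.
A: Extension rate ≈ 27.3 / 190 = 0.144 mm per year.
B's length ≈ 0.144 × 199 = 28.7 mm.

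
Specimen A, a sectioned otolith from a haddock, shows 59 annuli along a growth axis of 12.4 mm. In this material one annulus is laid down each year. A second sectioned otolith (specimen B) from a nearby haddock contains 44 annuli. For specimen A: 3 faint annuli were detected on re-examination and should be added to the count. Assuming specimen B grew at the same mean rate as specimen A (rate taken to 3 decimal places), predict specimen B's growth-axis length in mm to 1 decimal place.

8.8 mm

Specimen A: true annulus count = 59 + 3 = 62.
A: Extension rate ≈ 12.4 / 62 = 0.200 mm/yr.
B's length ≈ 0.200 × 44 = 8.8 mm.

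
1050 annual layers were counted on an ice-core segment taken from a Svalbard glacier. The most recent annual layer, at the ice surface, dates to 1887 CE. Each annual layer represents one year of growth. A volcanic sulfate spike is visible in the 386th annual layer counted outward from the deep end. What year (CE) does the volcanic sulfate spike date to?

1223 CE

The volcanic sulfate spike sits at annual layer 386 from the deep end, so 1050 − 386 = 664 annual layers formed after it.
The annual layer at the ice surface is 1887 CE, so the volcanic sulfate spike dates to 1887 − 664 = 1223 CE.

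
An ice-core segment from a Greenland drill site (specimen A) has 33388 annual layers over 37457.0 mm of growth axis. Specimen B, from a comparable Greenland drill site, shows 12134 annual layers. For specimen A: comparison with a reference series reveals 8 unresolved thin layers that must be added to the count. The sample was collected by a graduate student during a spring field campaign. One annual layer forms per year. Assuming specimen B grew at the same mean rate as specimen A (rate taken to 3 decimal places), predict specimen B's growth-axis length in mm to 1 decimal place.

13614.3 mm

Specimen A: correcting the raw count gives 33388 + 8 = 33396 true annual layers.
A: Mean rate = 37457.0 mm / 33396 years ≈ 1.122 mm/year.
For B, 1.122 mm/year × 12134 years = 13614.3 mm.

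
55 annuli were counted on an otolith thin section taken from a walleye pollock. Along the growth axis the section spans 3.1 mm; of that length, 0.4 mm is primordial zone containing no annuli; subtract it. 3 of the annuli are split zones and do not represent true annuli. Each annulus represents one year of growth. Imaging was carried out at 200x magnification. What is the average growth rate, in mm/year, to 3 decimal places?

0.052 mm/year

After corrections the count is 55 − 3 = 52 annuli.
The growth record spans 3.1 − 0.4 = 2.7 mm.
Extension rate ≈ 2.7 / 52 = 0.052 mm/year.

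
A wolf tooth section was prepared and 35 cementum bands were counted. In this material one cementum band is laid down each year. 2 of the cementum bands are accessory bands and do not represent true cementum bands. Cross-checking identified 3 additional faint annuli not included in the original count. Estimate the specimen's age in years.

True cementum band count = 35 − 2 + 3 = 36.
At one cementum band per year, that is 36 years.

36 years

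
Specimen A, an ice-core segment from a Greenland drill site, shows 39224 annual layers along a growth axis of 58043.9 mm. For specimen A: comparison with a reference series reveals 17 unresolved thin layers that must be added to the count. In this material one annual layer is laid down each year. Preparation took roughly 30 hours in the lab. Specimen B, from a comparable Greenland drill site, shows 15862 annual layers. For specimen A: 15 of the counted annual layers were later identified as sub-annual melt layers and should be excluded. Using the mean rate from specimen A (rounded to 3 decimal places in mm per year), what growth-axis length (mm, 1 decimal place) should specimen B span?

Specimen A: correcting the raw count gives 39224 − 15 + 17 = 39226 true annual layers.
A: 58043.9 mm over 39226 years gives 58043.9 / 39226 ≈ 1.480 mm/year.
B's length ≈ 1.480 × 15862 = 23475.8 mm.

23475.8 mm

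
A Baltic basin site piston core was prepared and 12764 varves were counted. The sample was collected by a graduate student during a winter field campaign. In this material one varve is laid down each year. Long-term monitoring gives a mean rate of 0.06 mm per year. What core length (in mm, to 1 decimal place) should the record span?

12764 years of growth are recorded.
12764 years at 0.06 mm/year gives 0.06 × 12764 = 765.8 mm.

765.8 mm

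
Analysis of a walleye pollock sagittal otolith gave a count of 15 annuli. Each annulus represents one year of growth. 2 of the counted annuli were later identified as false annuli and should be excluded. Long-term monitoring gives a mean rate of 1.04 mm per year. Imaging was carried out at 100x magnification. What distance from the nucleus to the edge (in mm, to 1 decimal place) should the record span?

Adjusted count: 15 − 2 = 13 annuli.
13 years at 1.04 mm/year gives 1.04 × 13 = 13.5 mm.

13.5 mm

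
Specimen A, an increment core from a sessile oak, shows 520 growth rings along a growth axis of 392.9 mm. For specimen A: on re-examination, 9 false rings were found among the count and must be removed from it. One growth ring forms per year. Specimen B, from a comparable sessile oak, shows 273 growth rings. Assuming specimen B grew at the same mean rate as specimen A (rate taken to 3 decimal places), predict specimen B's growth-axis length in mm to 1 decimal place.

Specimen A: adjusted count: 520 − 9 = 511 growth rings.
A: Extension rate ≈ 392.9 / 511 = 0.769 mm/year.
B's length ≈ 0.769 × 273 = 209.9 mm.

209.9 mm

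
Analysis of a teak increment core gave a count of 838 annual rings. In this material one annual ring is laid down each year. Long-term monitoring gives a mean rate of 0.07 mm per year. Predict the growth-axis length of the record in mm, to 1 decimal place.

58.7 mm

838 years of growth are recorded.
Length ≈ 0.07 × 838 = 58.7 mm.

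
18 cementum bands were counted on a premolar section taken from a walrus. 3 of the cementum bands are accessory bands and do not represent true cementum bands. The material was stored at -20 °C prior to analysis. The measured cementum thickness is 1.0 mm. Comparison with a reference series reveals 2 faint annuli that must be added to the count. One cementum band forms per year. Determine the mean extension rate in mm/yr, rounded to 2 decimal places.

0.06 mm/yr

Correcting the raw count gives 18 − 3 + 2 = 17 true cementum bands.
Extension rate ≈ 1.0 / 17 = 0.06 mm/yr.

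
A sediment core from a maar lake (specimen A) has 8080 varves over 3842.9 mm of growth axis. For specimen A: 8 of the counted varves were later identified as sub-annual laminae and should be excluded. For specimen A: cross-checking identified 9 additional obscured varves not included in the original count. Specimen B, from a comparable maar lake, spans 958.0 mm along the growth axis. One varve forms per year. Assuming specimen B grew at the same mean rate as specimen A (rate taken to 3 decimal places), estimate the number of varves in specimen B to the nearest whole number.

2013 varves

Specimen A: correcting the raw count gives 8080 − 8 + 9 = 8081 true varves.
A: Extension rate ≈ 3842.9 / 8081 = 0.476 mm per year.
B spans 958.0 / 0.476 = 2012.61 years ≈ 2013 varves.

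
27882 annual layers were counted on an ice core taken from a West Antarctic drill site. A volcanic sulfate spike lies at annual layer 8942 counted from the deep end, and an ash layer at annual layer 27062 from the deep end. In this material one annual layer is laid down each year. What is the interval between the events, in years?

18120 years

27062 − 8942 = 18120 annual layers lie between the two events.
At one annual layer per year, 18120 years elapsed between them.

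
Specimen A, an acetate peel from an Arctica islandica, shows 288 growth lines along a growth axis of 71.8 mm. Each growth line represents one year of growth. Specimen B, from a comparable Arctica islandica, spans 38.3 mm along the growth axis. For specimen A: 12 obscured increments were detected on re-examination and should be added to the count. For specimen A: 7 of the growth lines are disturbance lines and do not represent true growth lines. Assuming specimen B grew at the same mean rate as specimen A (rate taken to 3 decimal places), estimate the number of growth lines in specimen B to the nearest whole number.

Specimen A: correcting the raw count gives 288 − 7 + 12 = 293 true growth lines.
A: 71.8 mm over 293 years gives 71.8 / 293 ≈ 0.245 mm/year.
For B, 38.3 / 0.245 = 156.33 years ≈ 156 growth lines.

156 growth lines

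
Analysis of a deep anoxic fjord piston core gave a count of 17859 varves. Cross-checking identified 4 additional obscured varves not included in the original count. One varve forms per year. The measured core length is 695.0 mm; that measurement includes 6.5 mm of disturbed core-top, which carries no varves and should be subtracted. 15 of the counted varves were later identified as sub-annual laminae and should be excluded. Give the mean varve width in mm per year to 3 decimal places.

Adjusted count: 17859 − 15 + 4 = 17848 varves.
The growth record spans 695.0 − 6.5 = 688.5 mm.
Mean rate = 688.5 mm / 17848 years ≈ 0.039 mm per year.

0.039 mm per year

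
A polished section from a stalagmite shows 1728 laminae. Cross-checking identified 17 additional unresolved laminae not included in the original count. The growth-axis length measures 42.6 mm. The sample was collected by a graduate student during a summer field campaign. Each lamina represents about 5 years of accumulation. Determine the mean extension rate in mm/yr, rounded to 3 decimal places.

0.005 mm/yr

True lamina count = 1728 + 17 = 1745.
1745 laminae at 5 years each span 1745 × 5 = 8725 years.
Mean rate = 42.6 mm / 8725 years ≈ 0.005 mm/yr.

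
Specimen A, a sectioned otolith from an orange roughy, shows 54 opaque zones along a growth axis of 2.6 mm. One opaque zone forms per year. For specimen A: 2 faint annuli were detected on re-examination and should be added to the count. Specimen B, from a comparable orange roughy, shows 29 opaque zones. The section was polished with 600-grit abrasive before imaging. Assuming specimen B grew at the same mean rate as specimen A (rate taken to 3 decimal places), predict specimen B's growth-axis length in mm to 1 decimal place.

Specimen A: true opaque zone count = 54 + 2 = 56.
A: 2.6 mm over 56 years gives 2.6 / 56 ≈ 0.046 mm per year.
B's length ≈ 0.046 × 29 = 1.3 mm.

1.3 mm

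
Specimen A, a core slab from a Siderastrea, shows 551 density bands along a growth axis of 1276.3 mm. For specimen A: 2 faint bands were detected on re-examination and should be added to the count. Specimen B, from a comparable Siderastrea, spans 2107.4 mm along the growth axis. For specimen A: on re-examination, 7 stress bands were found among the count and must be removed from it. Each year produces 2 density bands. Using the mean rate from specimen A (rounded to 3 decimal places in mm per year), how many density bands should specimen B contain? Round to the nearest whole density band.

Specimen A: correcting the raw count gives 551 − 7 + 2 = 546 true density bands.
Specimen A: with 2 density bands per year, 546 / 2 = 273 years.
A: 1276.3 mm over 273 years gives 1276.3 / 273 ≈ 4.675 mm/yr.
Specimen B: 2107.4 mm / 4.675 mm per year = 450.78 years; at 2 density bands per year that is 450.78 × 2 ≈ 902 density bands.

902 density bands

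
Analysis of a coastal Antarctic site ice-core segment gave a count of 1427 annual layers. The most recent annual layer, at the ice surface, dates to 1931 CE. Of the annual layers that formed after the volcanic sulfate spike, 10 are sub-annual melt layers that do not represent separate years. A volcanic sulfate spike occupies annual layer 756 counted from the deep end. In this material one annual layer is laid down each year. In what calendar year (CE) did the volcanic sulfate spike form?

Between annual layer 756 and the ice surface there are 1427 − 756 = 671 annual layers.
Excluding 10 false annual layers: 671 − 10 = 661.
The annual layer at the ice surface is 1931 CE, so the volcanic sulfate spike dates to 1931 − 661 = 1270 CE.

1270 CE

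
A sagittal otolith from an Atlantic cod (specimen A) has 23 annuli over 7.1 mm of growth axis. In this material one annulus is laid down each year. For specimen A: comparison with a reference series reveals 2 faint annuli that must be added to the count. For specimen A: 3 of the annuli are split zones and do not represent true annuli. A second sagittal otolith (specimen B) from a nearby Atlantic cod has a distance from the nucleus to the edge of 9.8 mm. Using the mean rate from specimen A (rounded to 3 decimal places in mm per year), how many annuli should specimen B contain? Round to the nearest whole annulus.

Specimen A: correcting the raw count gives 23 − 3 + 2 = 22 true annuli.
A: 7.1 mm over 22 years gives 7.1 / 22 ≈ 0.323 mm/yr.
Specimen B: 9.8 mm / 0.323 mm per year = 30.34 years ≈ 30 annuli.

30 annuli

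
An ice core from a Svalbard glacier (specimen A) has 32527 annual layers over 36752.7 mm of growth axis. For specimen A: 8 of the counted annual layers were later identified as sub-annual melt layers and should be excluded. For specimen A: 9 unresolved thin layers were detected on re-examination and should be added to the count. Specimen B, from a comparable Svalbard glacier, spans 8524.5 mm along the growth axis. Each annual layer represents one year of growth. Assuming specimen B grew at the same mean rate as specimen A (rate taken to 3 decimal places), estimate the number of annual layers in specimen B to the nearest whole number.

Specimen A: after corrections the count is 32527 − 8 + 9 = 32528 annual layers.
A: 36752.7 mm over 32528 years gives 36752.7 / 32528 ≈ 1.130 mm/year.
For B, 8524.5 / 1.130 = 7543.81 years ≈ 7544 annual layers.

7544 annual layers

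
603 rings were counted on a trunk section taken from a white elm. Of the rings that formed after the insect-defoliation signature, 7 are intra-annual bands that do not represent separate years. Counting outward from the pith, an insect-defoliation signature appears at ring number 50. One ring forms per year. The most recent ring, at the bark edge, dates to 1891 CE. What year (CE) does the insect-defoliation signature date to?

1345 CE

Between ring 50 and the bark edge there are 603 − 50 = 553 rings.
553 − 7 false = 546 true rings after the insect-defoliation signature.
Counting back 546 years from 1891 CE places the insect-defoliation signature in 1891 − 546 = 1345 CE.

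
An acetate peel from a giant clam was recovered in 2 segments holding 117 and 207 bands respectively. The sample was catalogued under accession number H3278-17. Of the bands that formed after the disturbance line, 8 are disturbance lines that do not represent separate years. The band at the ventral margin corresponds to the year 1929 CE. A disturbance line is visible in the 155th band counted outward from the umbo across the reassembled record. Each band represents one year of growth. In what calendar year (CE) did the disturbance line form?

Total bands = 117 + 207 = 324.
The disturbance line sits at band 155 from the umbo, so 324 − 155 = 169 bands formed after it.
Removing the 8 false bands leaves 169 − 8 = 161 true bands beyond the disturbance line.
The band at the ventral margin is 1929 CE, so the disturbance line dates to 1929 − 161 = 1768 CE.

1768 CE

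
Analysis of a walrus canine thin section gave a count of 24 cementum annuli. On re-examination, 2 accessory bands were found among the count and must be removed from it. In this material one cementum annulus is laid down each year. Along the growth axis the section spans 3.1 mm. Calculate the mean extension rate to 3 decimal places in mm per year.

0.141 mm per year

After corrections the count is 24 − 2 = 22 cementum annuli.
Extension rate ≈ 3.1 / 22 = 0.141 mm per year.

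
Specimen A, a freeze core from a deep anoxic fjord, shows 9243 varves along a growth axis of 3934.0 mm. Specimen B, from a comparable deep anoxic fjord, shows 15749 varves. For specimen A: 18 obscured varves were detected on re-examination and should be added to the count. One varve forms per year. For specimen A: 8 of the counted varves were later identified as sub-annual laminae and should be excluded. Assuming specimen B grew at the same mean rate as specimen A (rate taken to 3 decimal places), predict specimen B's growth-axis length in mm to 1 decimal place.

6693.3 mm

Specimen A: correcting the raw count gives 9243 − 8 + 18 = 9253 true varves.
A: Mean rate = 3934.0 mm / 9253 years ≈ 0.425 mm/yr.
For B, 0.425 mm/year × 15749 years = 6693.3 mm.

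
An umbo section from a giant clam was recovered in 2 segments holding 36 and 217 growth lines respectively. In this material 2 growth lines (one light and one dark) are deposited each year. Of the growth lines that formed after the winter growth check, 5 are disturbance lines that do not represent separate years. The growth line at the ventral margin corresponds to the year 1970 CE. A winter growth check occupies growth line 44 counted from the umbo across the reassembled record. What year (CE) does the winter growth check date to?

1868 CE

Total growth lines = 36 + 217 = 253.
Between growth line 44 and the ventral margin there are 253 − 44 = 209 growth lines.
Excluding 5 false growth lines: 209 − 5 = 204.
With 2 growth lines per year, 204 / 2 = 102 years.
1970 − 102 = 1868 CE.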